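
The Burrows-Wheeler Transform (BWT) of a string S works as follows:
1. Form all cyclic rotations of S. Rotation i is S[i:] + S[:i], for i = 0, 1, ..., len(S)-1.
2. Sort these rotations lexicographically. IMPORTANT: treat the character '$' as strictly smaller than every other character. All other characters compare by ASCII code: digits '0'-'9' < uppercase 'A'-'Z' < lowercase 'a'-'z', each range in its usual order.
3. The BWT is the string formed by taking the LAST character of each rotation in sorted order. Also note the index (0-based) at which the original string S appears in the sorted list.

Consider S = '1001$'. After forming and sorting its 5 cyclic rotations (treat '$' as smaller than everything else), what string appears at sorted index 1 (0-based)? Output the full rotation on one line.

Answer: 001$1

Derivation:
All 5 rotations (rotation i = S[i:]+S[:i]):
  rot[0] = 1001$
  rot[1] = 001$1
  rot[2] = 01$10
  rot[3] = 1$100
  rot[4] = $1001
Sorted (with $ < everything):
  sorted[0] = $1001
  sorted[1] = 001$1
  sorted[2] = 01$10
  sorted[3] = 1$100
  sorted[4] = 1001$
sorted[1] = 001$1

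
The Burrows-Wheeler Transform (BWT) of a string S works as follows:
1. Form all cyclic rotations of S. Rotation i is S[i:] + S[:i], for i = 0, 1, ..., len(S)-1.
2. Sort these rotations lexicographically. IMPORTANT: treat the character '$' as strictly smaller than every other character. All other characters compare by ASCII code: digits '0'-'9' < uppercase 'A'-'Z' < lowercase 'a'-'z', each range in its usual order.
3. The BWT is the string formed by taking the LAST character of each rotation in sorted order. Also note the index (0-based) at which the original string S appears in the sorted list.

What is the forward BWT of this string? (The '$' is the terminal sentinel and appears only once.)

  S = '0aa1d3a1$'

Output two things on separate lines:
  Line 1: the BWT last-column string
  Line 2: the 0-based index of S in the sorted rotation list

All 9 rotations (rotation i = S[i:]+S[:i]):
  rot[0] = 0aa1d3a1$
  rot[1] = aa1d3a1$0
  rot[2] = a1d3a1$0a
  rot[3] = 1d3a1$0aa
  rot[4] = d3a1$0aa1
  rot[5] = 3a1$0aa1d
  rot[6] = a1$0aa1d3
  rot[7] = 1$0aa1d3a
  rot[8] = $0aa1d3a1
Sorted (with $ < everything):
  sorted[0] = $0aa1d3a1  (last char: '1')
  sorted[1] = 0aa1d3a1$  (last char: '$')
  sorted[2] = 1$0aa1d3a  (last char: 'a')
  sorted[3] = 1d3a1$0aa  (last char: 'a')
  sorted[4] = 3a1$0aa1d  (last char: 'd')
  sorted[5] = a1$0aa1d3  (last char: '3')
  sorted[6] = a1d3a1$0a  (last char: 'a')
  sorted[7] = aa1d3a1$0  (last char: '0')
  sorted[8] = d3a1$0aa1  (last char: '1')
Last column: 1$aad3a01
Original string S is at sorted index 1

Answer: 1$aad3a01
1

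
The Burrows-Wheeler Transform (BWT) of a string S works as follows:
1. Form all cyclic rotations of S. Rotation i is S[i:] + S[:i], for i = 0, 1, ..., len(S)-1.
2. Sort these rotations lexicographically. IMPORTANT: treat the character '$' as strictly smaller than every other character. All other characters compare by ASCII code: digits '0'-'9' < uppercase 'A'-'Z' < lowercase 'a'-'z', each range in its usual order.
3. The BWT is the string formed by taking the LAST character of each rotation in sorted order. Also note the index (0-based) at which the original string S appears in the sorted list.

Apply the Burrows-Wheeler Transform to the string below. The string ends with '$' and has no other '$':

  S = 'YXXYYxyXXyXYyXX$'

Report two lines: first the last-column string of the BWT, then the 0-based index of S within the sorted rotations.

All 16 rotations (rotation i = S[i:]+S[:i]):
  rot[0] = YXXYYxyXXyXYyXX$
  rot[1] = XXYYxyXXyXYyXX$Y
  rot[2] = XYYxyXXyXYyXX$YX
  rot[3] = YYxyXXyXYyXX$YXX
  rot[4] = YxyXXyXYyXX$YXXY
  rot[5] = xyXXyXYyXX$YXXYY
  rot[6] = yXXyXYyXX$YXXYYx
  rot[7] = XXyXYyXX$YXXYYxy
  rot[8] = XyXYyXX$YXXYYxyX
  rot[9] = yXYyXX$YXXYYxyXX
  rot[10] = XYyXX$YXXYYxyXXy
  rot[11] = YyXX$YXXYYxyXXyX
  rot[12] = yXX$YXXYYxyXXyXY
  rot[13] = XX$YXXYYxyXXyXYy
  rot[14] = X$YXXYYxyXXyXYyX
  rot[15] = $YXXYYxyXXyXYyXX
Sorted (with $ < everything):
  sorted[0] = $YXXYYxyXXyXYyXX  (last char: 'X')
  sorted[1] = X$YXXYYxyXXyXYyX  (last char: 'X')
  sorted[2] = XX$YXXYYxyXXyXYy  (last char: 'y')
  sorted[3] = XXYYxyXXyXYyXX$Y  (last char: 'Y')
  sorted[4] = XXyXYyXX$YXXYYxy  (last char: 'y')
  sorted[5] = XYYxyXXyXYyXX$YX  (last char: 'X')
  sorted[6] = XYyXX$YXXYYxyXXy  (last char: 'y')
  sorted[7] = XyXYyXX$YXXYYxyX  (last char: 'X')
  sorted[8] = YXXYYxyXXyXYyXX$  (last char: '$')
  sorted[9] = YYxyXXyXYyXX$YXX  (last char: 'X')
  sorted[10] = YxyXXyXYyXX$YXXY  (last char: 'Y')
  sorted[11] = YyXX$YXXYYxyXXyX  (last char: 'X')
  sorted[12] = xyXXyXYyXX$YXXYY  (last char: 'Y')
  sorted[13] = yXX$YXXYYxyXXyXY  (last char: 'Y')
  sorted[14] = yXXyXYyXX$YXXYYx  (last char: 'x')
  sorted[15] = yXYyXX$YXXYYxyXX  (last char: 'X')
Last column: XXyYyXyX$XYXYYxX
Original string S is at sorted index 8

Answer: XXyYyXyX$XYXYYxX
8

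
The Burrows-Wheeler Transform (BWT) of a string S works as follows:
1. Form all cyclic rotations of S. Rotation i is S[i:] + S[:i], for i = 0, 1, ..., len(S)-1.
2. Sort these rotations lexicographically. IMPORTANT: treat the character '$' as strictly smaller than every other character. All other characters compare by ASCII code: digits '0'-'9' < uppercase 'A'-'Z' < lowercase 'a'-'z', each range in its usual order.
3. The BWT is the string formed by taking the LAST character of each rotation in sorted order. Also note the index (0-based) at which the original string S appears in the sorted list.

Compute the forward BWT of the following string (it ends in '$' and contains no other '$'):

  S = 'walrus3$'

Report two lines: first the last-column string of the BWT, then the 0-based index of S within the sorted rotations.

Answer: 3swalur$
7

Derivation:
All 8 rotations (rotation i = S[i:]+S[:i]):
  rot[0] = walrus3$
  rot[1] = alrus3$w
  rot[2] = lrus3$wa
  rot[3] = rus3$wal
  rot[4] = us3$walr
  rot[5] = s3$walru
  rot[6] = 3$walrus
  rot[7] = $walrus3
Sorted (with $ < everything):
  sorted[0] = $walrus3  (last char: '3')
  sorted[1] = 3$walrus  (last char: 's')
  sorted[2] = alrus3$w  (last char: 'w')
  sorted[3] = lrus3$wa  (last char: 'a')
  sorted[4] = rus3$wal  (last char: 'l')
  sorted[5] = s3$walru  (last char: 'u')
  sorted[6] = us3$walr  (last char: 'r')
  sorted[7] = walrus3$  (last char: '$')
Last column: 3swalur$
Original string S is at sorted index 7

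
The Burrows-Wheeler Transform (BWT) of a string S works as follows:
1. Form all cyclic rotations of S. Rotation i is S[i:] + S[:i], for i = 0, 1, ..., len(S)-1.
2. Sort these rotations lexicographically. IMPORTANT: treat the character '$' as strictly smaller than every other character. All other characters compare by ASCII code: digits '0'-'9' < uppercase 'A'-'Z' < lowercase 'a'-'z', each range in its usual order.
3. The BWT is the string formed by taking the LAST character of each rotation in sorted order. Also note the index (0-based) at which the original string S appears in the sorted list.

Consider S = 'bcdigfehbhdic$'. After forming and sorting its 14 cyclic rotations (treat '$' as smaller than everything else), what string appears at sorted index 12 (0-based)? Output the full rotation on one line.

Answer: ic$bcdigfehbhd

Derivation:
All 14 rotations (rotation i = S[i:]+S[:i]):
  rot[0] = bcdigfehbhdic$
  rot[1] = cdigfehbhdic$b
  rot[2] = digfehbhdic$bc
  rot[3] = igfehbhdic$bcd
  rot[4] = gfehbhdic$bcdi
  rot[5] = fehbhdic$bcdig
  rot[6] = ehbhdic$bcdigf
  rot[7] = hbhdic$bcdigfe
  rot[8] = bhdic$bcdigfeh
  rot[9] = hdic$bcdigfehb
  rot[10] = dic$bcdigfehbh
  rot[11] = ic$bcdigfehbhd
  rot[12] = c$bcdigfehbhdi
  rot[13] = $bcdigfehbhdic
Sorted (with $ < everything):
  sorted[0] = $bcdigfehbhdic
  sorted[1] = bcdigfehbhdic$
  sorted[2] = bhdic$bcdigfeh
  sorted[3] = c$bcdigfehbhdi
  sorted[4] = cdigfehbhdic$b
  sorted[5] = dic$bcdigfehbh
  sorted[6] = digfehbhdic$bc
  sorted[7] = ehbhdic$bcdigf
  sorted[8] = fehbhdic$bcdig
  sorted[9] = gfehbhdic$bcdi
  sorted[10] = hbhdic$bcdigfe
  sorted[11] = hdic$bcdigfehb
  sorted[12] = ic$bcdigfehbhd
  sorted[13] = igfehbhdic$bcd
sorted[12] = ic$bcdigfehbhd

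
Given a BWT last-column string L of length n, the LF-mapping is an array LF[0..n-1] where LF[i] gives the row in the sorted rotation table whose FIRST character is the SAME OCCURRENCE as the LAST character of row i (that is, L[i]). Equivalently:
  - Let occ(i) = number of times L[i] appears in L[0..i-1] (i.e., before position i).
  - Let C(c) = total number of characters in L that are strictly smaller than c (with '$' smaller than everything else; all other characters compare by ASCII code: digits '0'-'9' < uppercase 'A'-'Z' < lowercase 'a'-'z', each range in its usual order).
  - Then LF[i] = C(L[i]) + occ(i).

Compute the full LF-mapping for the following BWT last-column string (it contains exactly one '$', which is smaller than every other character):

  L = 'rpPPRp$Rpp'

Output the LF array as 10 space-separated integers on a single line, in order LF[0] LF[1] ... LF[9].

Char counts: '$':1, 'P':2, 'R':2, 'p':4, 'r':1
C (first-col start): C('$')=0, C('P')=1, C('R')=3, C('p')=5, C('r')=9
L[0]='r': occ=0, LF[0]=C('r')+0=9+0=9
L[1]='p': occ=0, LF[1]=C('p')+0=5+0=5
L[2]='P': occ=0, LF[2]=C('P')+0=1+0=1
L[3]='P': occ=1, LF[3]=C('P')+1=1+1=2
L[4]='R': occ=0, LF[4]=C('R')+0=3+0=3
L[5]='p': occ=1, LF[5]=C('p')+1=5+1=6
L[6]='$': occ=0, LF[6]=C('$')+0=0+0=0
L[7]='R': occ=1, LF[7]=C('R')+1=3+1=4
L[8]='p': occ=2, LF[8]=C('p')+2=5+2=7
L[9]='p': occ=3, LF[9]=C('p')+3=5+3=8

Answer: 9 5 1 2 3 6 0 4 7 8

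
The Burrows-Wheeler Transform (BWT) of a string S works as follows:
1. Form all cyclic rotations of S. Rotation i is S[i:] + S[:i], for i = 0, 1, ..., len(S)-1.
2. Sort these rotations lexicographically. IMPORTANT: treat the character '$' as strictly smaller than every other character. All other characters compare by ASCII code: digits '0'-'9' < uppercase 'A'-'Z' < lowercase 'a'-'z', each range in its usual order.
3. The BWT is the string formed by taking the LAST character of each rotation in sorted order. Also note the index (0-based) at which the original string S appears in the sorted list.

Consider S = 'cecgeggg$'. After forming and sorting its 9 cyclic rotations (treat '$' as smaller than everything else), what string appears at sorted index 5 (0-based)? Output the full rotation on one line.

Answer: g$cecgegg

Derivation:
All 9 rotations (rotation i = S[i:]+S[:i]):
  rot[0] = cecgeggg$
  rot[1] = ecgeggg$c
  rot[2] = cgeggg$ce
  rot[3] = geggg$cec
  rot[4] = eggg$cecg
  rot[5] = ggg$cecge
  rot[6] = gg$cecgeg
  rot[7] = g$cecgegg
  rot[8] = $cecgeggg
Sorted (with $ < everything):
  sorted[0] = $cecgeggg
  sorted[1] = cecgeggg$
  sorted[2] = cgeggg$ce
  sorted[3] = ecgeggg$c
  sorted[4] = eggg$cecg
  sorted[5] = g$cecgegg
  sorted[6] = geggg$cec
  sorted[7] = gg$cecgeg
  sorted[8] = ggg$cecge
sorted[5] = g$cecgegg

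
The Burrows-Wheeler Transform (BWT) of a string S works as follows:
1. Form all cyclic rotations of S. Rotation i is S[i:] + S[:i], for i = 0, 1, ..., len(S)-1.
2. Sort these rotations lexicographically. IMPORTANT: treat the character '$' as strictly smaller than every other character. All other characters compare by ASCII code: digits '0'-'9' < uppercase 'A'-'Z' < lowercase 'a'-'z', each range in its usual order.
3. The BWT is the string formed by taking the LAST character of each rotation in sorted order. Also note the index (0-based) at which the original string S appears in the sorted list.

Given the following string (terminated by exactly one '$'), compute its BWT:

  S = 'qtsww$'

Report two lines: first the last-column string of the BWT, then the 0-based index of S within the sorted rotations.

Answer: w$tqws
1

Derivation:
All 6 rotations (rotation i = S[i:]+S[:i]):
  rot[0] = qtsww$
  rot[1] = tsww$q
  rot[2] = sww$qt
  rot[3] = ww$qts
  rot[4] = w$qtsw
  rot[5] = $qtsww
Sorted (with $ < everything):
  sorted[0] = $qtsww  (last char: 'w')
  sorted[1] = qtsww$  (last char: '$')
  sorted[2] = sww$qt  (last char: 't')
  sorted[3] = tsww$q  (last char: 'q')
  sorted[4] = w$qtsw  (last char: 'w')
  sorted[5] = ww$qts  (last char: 's')
Last column: w$tqws
Original string S is at sorted index 1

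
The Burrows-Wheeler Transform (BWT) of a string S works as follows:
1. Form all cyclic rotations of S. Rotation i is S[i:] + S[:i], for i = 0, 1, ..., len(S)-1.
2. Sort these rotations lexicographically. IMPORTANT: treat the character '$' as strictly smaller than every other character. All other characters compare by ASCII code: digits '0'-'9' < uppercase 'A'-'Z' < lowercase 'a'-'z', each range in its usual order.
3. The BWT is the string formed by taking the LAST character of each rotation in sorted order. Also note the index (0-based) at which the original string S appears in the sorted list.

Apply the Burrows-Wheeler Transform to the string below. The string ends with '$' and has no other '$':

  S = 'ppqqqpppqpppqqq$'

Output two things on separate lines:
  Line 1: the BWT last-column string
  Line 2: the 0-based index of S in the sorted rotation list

All 16 rotations (rotation i = S[i:]+S[:i]):
  rot[0] = ppqqqpppqpppqqq$
  rot[1] = pqqqpppqpppqqq$p
  rot[2] = qqqpppqpppqqq$pp
  rot[3] = qqpppqpppqqq$ppq
  rot[4] = qpppqpppqqq$ppqq
  rot[5] = pppqpppqqq$ppqqq
  rot[6] = ppqpppqqq$ppqqqp
  rot[7] = pqpppqqq$ppqqqpp
  rot[8] = qpppqqq$ppqqqppp
  rot[9] = pppqqq$ppqqqpppq
  rot[10] = ppqqq$ppqqqpppqp
  rot[11] = pqqq$ppqqqpppqpp
  rot[12] = qqq$ppqqqpppqppp
  rot[13] = qq$ppqqqpppqpppq
  rot[14] = q$ppqqqpppqpppqq
  rot[15] = $ppqqqpppqpppqqq
Sorted (with $ < everything):
  sorted[0] = $ppqqqpppqpppqqq  (last char: 'q')
  sorted[1] = pppqpppqqq$ppqqq  (last char: 'q')
  sorted[2] = pppqqq$ppqqqpppq  (last char: 'q')
  sorted[3] = ppqpppqqq$ppqqqp  (last char: 'p')
  sorted[4] = ppqqq$ppqqqpppqp  (last char: 'p')
  sorted[5] = ppqqqpppqpppqqq$  (last char: '$')
  sorted[6] = pqpppqqq$ppqqqpp  (last char: 'p')
  sorted[7] = pqqq$ppqqqpppqpp  (last char: 'p')
  sorted[8] = pqqqpppqpppqqq$p  (last char: 'p')
  sorted[9] = q$ppqqqpppqpppqq  (last char: 'q')
  sorted[10] = qpppqpppqqq$ppqq  (last char: 'q')
  sorted[11] = qpppqqq$ppqqqppp  (last char: 'p')
  sorted[12] = qq$ppqqqpppqpppq  (last char: 'q')
  sorted[13] = qqpppqpppqqq$ppq  (last char: 'q')
  sorted[14] = qqq$ppqqqpppqppp  (last char: 'p')
  sorted[15] = qqqpppqpppqqq$pp  (last char: 'p')
Last column: qqqpp$pppqqpqqpp
Original string S is at sorted index 5

Answer: qqqpp$pppqqpqqpp
5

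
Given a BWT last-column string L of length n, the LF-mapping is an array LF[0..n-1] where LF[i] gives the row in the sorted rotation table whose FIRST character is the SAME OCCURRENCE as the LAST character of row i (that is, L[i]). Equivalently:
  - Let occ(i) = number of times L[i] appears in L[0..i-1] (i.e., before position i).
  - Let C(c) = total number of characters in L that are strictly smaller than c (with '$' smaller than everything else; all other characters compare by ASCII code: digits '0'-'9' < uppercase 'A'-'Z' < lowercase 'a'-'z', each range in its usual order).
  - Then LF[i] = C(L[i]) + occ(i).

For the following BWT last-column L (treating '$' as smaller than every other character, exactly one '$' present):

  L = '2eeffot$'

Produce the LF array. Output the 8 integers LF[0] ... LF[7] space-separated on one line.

Char counts: '$':1, '2':1, 'e':2, 'f':2, 'o':1, 't':1
C (first-col start): C('$')=0, C('2')=1, C('e')=2, C('f')=4, C('o')=6, C('t')=7
L[0]='2': occ=0, LF[0]=C('2')+0=1+0=1
L[1]='e': occ=0, LF[1]=C('e')+0=2+0=2
L[2]='e': occ=1, LF[2]=C('e')+1=2+1=3
L[3]='f': occ=0, LF[3]=C('f')+0=4+0=4
L[4]='f': occ=1, LF[4]=C('f')+1=4+1=5
L[5]='o': occ=0, LF[5]=C('o')+0=6+0=6
L[6]='t': occ=0, LF[6]=C('t')+0=7+0=7
L[7]='$': occ=0, LF[7]=C('$')+0=0+0=0

Answer: 1 2 3 4 5 6 7 0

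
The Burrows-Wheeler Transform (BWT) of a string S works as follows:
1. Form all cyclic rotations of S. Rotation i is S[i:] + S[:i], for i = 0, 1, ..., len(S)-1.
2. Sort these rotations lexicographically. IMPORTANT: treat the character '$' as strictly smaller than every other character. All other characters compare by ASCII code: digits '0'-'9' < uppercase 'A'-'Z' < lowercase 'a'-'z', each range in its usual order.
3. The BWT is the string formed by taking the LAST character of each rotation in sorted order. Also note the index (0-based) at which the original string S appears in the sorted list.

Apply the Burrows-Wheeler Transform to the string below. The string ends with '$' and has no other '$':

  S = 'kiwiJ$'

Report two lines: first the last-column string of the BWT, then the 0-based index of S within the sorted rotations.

All 6 rotations (rotation i = S[i:]+S[:i]):
  rot[0] = kiwiJ$
  rot[1] = iwiJ$k
  rot[2] = wiJ$ki
  rot[3] = iJ$kiw
  rot[4] = J$kiwi
  rot[5] = $kiwiJ
Sorted (with $ < everything):
  sorted[0] = $kiwiJ  (last char: 'J')
  sorted[1] = J$kiwi  (last char: 'i')
  sorted[2] = iJ$kiw  (last char: 'w')
  sorted[3] = iwiJ$k  (last char: 'k')
  sorted[4] = kiwiJ$  (last char: '$')
  sorted[5] = wiJ$ki  (last char: 'i')
Last column: Jiwk$i
Original string S is at sorted index 4

Answer: Jiwk$i
4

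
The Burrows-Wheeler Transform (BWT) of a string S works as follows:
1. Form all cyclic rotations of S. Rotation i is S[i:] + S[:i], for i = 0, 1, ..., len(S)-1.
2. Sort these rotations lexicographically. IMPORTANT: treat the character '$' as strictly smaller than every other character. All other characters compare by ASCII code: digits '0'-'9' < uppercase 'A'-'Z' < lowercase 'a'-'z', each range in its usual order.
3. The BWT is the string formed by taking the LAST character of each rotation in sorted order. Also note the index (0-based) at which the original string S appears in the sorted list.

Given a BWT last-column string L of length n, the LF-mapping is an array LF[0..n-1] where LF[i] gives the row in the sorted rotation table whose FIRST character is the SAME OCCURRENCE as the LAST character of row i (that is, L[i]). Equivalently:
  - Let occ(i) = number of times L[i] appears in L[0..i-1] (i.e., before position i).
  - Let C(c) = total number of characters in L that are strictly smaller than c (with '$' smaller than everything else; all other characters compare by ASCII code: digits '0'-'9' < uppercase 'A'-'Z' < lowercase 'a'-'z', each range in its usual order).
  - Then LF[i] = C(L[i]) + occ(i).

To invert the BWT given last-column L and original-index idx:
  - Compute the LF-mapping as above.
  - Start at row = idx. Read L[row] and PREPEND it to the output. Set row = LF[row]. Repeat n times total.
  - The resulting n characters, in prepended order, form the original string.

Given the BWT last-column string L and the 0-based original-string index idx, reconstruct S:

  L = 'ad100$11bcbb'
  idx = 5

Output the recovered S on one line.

LF mapping: 6 11 3 1 2 0 4 5 7 10 8 9
Walk LF starting at row 5, prepending L[row]:
  step 1: row=5, L[5]='$', prepend. Next row=LF[5]=0
  step 2: row=0, L[0]='a', prepend. Next row=LF[0]=6
  step 3: row=6, L[6]='1', prepend. Next row=LF[6]=4
  step 4: row=4, L[4]='0', prepend. Next row=LF[4]=2
  step 5: row=2, L[2]='1', prepend. Next row=LF[2]=3
  step 6: row=3, L[3]='0', prepend. Next row=LF[3]=1
  step 7: row=1, L[1]='d', prepend. Next row=LF[1]=11
  step 8: row=11, L[11]='b', prepend. Next row=LF[11]=9
  step 9: row=9, L[9]='c', prepend. Next row=LF[9]=10
  step 10: row=10, L[10]='b', prepend. Next row=LF[10]=8
  step 11: row=8, L[8]='b', prepend. Next row=LF[8]=7
  step 12: row=7, L[7]='1', prepend. Next row=LF[7]=5
Reversed output: 1bbcbd0101a$

Answer: 1bbcbd0101a$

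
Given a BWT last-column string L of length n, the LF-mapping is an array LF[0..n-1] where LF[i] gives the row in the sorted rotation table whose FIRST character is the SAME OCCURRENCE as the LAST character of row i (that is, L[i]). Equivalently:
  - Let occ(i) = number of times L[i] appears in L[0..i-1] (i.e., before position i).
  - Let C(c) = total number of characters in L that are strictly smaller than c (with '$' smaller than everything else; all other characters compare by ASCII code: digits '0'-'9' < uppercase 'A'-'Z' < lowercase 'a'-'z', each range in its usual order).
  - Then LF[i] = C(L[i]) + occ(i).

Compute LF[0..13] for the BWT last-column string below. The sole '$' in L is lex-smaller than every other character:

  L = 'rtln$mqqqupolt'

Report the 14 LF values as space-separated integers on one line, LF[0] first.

Answer: 10 11 1 4 0 3 7 8 9 13 6 5 2 12

Derivation:
Char counts: '$':1, 'l':2, 'm':1, 'n':1, 'o':1, 'p':1, 'q':3, 'r':1, 't':2, 'u':1
C (first-col start): C('$')=0, C('l')=1, C('m')=3, C('n')=4, C('o')=5, C('p')=6, C('q')=7, C('r')=10, C('t')=11, C('u')=13
L[0]='r': occ=0, LF[0]=C('r')+0=10+0=10
L[1]='t': occ=0, LF[1]=C('t')+0=11+0=11
L[2]='l': occ=0, LF[2]=C('l')+0=1+0=1
L[3]='n': occ=0, LF[3]=C('n')+0=4+0=4
L[4]='$': occ=0, LF[4]=C('$')+0=0+0=0
L[5]='m': occ=0, LF[5]=C('m')+0=3+0=3
L[6]='q': occ=0, LF[6]=C('q')+0=7+0=7
L[7]='q': occ=1, LF[7]=C('q')+1=7+1=8
L[8]='q': occ=2, LF[8]=C('q')+2=7+2=9
L[9]='u': occ=0, LF[9]=C('u')+0=13+0=13
L[10]='p': occ=0, LF[10]=C('p')+0=6+0=6
L[11]='o': occ=0, LF[11]=C('o')+0=5+0=5
L[12]='l': occ=1, LF[12]=C('l')+1=1+1=2
L[13]='t': occ=1, LF[13]=C('t')+1=11+1=12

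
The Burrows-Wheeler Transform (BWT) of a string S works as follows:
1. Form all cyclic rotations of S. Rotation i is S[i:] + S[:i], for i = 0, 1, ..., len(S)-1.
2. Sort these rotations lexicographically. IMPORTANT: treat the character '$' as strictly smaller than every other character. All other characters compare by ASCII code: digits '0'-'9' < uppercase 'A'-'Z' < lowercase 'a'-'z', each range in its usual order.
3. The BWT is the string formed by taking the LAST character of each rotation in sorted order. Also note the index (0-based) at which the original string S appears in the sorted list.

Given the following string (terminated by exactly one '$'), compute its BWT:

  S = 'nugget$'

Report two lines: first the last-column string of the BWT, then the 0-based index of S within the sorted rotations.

Answer: tggu$en
4

Derivation:
All 7 rotations (rotation i = S[i:]+S[:i]):
  rot[0] = nugget$
  rot[1] = ugget$n
  rot[2] = gget$nu
  rot[3] = get$nug
  rot[4] = et$nugg
  rot[5] = t$nugge
  rot[6] = $nugget
Sorted (with $ < everything):
  sorted[0] = $nugget  (last char: 't')
  sorted[1] = et$nugg  (last char: 'g')
  sorted[2] = get$nug  (last char: 'g')
  sorted[3] = gget$nu  (last char: 'u')
  sorted[4] = nugget$  (last char: '$')
  sorted[5] = t$nugge  (last char: 'e')
  sorted[6] = ugget$n  (last char: 'n')
Last column: tggu$en
Original string S is at sorted index 4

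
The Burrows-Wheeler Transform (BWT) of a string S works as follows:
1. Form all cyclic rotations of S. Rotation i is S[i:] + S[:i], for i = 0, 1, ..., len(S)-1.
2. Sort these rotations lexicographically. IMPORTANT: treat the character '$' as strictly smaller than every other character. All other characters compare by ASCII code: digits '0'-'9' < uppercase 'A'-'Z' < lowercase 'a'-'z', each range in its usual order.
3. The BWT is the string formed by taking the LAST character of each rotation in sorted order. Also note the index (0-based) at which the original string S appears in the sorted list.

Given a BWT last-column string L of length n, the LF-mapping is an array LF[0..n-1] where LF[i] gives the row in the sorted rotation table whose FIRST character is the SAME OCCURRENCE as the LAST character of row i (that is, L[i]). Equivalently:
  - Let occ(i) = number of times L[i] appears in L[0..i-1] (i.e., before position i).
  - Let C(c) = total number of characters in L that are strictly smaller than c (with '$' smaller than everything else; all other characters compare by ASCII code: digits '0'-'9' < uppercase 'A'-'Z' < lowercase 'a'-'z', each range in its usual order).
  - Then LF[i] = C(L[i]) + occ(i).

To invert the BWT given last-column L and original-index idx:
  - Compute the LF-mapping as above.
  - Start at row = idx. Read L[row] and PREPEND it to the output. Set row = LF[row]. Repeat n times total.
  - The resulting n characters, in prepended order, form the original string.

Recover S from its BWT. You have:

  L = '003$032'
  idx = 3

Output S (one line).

Answer: 023300$

Derivation:
LF mapping: 1 2 5 0 3 6 4
Walk LF starting at row 3, prepending L[row]:
  step 1: row=3, L[3]='$', prepend. Next row=LF[3]=0
  step 2: row=0, L[0]='0', prepend. Next row=LF[0]=1
  step 3: row=1, L[1]='0', prepend. Next row=LF[1]=2
  step 4: row=2, L[2]='3', prepend. Next row=LF[2]=5
  step 5: row=5, L[5]='3', prepend. Next row=LF[5]=6
  step 6: row=6, L[6]='2', prepend. Next row=LF[6]=4
  step 7: row=4, L[4]='0', prepend. Next row=LF[4]=3
Reversed output: 023300$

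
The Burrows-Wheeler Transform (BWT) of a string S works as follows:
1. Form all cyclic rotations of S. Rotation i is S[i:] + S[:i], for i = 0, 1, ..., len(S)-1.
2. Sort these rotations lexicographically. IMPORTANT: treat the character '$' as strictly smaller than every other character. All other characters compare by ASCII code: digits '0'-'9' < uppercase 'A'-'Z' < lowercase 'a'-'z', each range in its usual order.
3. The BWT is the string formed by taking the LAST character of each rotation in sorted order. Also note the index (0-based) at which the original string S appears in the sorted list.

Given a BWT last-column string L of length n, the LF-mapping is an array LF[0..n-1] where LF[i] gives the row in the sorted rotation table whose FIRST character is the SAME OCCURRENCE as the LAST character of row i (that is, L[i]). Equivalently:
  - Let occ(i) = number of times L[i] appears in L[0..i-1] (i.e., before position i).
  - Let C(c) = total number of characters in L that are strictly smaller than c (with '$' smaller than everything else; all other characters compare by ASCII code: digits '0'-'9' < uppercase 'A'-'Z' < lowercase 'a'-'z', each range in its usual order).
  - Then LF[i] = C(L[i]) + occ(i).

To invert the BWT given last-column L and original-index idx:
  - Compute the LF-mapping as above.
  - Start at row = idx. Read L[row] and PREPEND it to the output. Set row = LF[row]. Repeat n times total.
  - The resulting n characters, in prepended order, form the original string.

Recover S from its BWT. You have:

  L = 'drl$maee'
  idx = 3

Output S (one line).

LF mapping: 2 7 5 0 6 1 3 4
Walk LF starting at row 3, prepending L[row]:
  step 1: row=3, L[3]='$', prepend. Next row=LF[3]=0
  step 2: row=0, L[0]='d', prepend. Next row=LF[0]=2
  step 3: row=2, L[2]='l', prepend. Next row=LF[2]=5
  step 4: row=5, L[5]='a', prepend. Next row=LF[5]=1
  step 5: row=1, L[1]='r', prepend. Next row=LF[1]=7
  step 6: row=7, L[7]='e', prepend. Next row=LF[7]=4
  step 7: row=4, L[4]='m', prepend. Next row=LF[4]=6
  step 8: row=6, L[6]='e', prepend. Next row=LF[6]=3
Reversed output: emerald$

Answer: emerald$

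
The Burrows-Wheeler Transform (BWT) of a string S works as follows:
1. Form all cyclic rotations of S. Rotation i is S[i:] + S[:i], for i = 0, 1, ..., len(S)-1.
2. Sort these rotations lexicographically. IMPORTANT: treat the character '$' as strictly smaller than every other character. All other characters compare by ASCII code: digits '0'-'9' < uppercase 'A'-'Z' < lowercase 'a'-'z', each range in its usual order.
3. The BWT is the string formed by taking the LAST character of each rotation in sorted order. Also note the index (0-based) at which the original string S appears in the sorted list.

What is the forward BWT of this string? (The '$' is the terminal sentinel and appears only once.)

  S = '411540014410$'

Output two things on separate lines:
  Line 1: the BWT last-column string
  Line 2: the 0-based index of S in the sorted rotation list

Answer: 0140440154$11
10

Derivation:
All 13 rotations (rotation i = S[i:]+S[:i]):
  rot[0] = 411540014410$
  rot[1] = 11540014410$4
  rot[2] = 1540014410$41
  rot[3] = 540014410$411
  rot[4] = 40014410$4115
  rot[5] = 0014410$41154
  rot[6] = 014410$411540
  rot[7] = 14410$4115400
  rot[8] = 4410$41154001
  rot[9] = 410$411540014
  rot[10] = 10$4115400144
  rot[11] = 0$41154001441
  rot[12] = $411540014410
Sorted (with $ < everything):
  sorted[0] = $411540014410  (last char: '0')
  sorted[1] = 0$41154001441  (last char: '1')
  sorted[2] = 0014410$41154  (last char: '4')
  sorted[3] = 014410$411540  (last char: '0')
  sorted[4] = 10$4115400144  (last char: '4')
  sorted[5] = 11540014410$4  (last char: '4')
  sorted[6] = 14410$4115400  (last char: '0')
  sorted[7] = 1540014410$41  (last char: '1')
  sorted[8] = 40014410$4115  (last char: '5')
  sorted[9] = 410$411540014  (last char: '4')
  sorted[10] = 411540014410$  (last char: '$')
  sorted[11] = 4410$41154001  (last char: '1')
  sorted[12] = 540014410$411  (last char: '1')
Last column: 0140440154$11
Original string S is at sorted index 10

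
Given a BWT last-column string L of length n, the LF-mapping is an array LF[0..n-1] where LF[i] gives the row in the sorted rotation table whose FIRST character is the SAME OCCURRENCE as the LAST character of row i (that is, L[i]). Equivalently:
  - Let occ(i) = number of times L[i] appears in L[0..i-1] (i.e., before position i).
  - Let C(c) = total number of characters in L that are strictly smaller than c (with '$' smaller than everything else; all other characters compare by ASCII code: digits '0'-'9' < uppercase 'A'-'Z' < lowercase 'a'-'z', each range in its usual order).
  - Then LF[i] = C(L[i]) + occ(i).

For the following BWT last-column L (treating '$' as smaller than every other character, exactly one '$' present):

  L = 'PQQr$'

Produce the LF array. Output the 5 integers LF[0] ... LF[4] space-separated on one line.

Answer: 1 2 3 4 0

Derivation:
Char counts: '$':1, 'P':1, 'Q':2, 'r':1
C (first-col start): C('$')=0, C('P')=1, C('Q')=2, C('r')=4
L[0]='P': occ=0, LF[0]=C('P')+0=1+0=1
L[1]='Q': occ=0, LF[1]=C('Q')+0=2+0=2
L[2]='Q': occ=1, LF[2]=C('Q')+1=2+1=3
L[3]='r': occ=0, LF[3]=C('r')+0=4+0=4
L[4]='$': occ=0, LF[4]=C('$')+0=0+0=0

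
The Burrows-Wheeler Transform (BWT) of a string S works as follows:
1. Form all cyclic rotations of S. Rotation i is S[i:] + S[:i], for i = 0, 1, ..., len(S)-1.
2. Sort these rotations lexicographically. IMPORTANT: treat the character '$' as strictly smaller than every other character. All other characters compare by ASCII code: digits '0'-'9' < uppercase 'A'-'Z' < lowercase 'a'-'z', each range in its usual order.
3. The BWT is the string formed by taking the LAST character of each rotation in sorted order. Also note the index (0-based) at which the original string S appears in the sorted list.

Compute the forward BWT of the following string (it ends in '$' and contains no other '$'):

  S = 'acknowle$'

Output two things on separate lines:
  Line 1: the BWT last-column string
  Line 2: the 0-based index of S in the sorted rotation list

All 9 rotations (rotation i = S[i:]+S[:i]):
  rot[0] = acknowle$
  rot[1] = cknowle$a
  rot[2] = knowle$ac
  rot[3] = nowle$ack
  rot[4] = owle$ackn
  rot[5] = wle$ackno
  rot[6] = le$acknow
  rot[7] = e$acknowl
  rot[8] = $acknowle
Sorted (with $ < everything):
  sorted[0] = $acknowle  (last char: 'e')
  sorted[1] = acknowle$  (last char: '$')
  sorted[2] = cknowle$a  (last char: 'a')
  sorted[3] = e$acknowl  (last char: 'l')
  sorted[4] = knowle$ac  (last char: 'c')
  sorted[5] = le$acknow  (last char: 'w')
  sorted[6] = nowle$ack  (last char: 'k')
  sorted[7] = owle$ackn  (last char: 'n')
  sorted[8] = wle$ackno  (last char: 'o')
Last column: e$alcwkno
Original string S is at sorted index 1

Answer: e$alcwkno
1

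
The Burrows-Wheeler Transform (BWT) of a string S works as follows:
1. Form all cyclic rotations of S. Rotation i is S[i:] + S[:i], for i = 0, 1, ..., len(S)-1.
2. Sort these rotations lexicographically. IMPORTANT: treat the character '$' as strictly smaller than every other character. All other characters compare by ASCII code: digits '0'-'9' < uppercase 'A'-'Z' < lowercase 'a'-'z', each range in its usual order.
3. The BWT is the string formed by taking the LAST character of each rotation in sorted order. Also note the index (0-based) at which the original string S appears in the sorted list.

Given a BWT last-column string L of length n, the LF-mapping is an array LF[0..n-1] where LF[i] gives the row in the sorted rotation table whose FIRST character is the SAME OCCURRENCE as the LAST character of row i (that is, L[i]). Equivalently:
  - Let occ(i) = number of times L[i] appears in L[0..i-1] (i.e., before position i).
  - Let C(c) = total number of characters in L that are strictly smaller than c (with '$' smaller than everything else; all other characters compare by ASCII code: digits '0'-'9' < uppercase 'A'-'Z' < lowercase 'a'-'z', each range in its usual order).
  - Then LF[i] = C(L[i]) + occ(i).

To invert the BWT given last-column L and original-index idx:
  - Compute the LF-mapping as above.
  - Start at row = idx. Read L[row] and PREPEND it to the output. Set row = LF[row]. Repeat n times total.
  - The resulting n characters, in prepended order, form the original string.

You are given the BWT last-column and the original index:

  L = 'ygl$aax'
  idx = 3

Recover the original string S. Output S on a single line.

Answer: galaxy$

Derivation:
LF mapping: 6 3 4 0 1 2 5
Walk LF starting at row 3, prepending L[row]:
  step 1: row=3, L[3]='$', prepend. Next row=LF[3]=0
  step 2: row=0, L[0]='y', prepend. Next row=LF[0]=6
  step 3: row=6, L[6]='x', prepend. Next row=LF[6]=5
  step 4: row=5, L[5]='a', prepend. Next row=LF[5]=2
  step 5: row=2, L[2]='l', prepend. Next row=LF[2]=4
  step 6: row=4, L[4]='a', prepend. Next row=LF[4]=1
  step 7: row=1, L[1]='g', prepend. Next row=LF[1]=3
Reversed output: galaxy$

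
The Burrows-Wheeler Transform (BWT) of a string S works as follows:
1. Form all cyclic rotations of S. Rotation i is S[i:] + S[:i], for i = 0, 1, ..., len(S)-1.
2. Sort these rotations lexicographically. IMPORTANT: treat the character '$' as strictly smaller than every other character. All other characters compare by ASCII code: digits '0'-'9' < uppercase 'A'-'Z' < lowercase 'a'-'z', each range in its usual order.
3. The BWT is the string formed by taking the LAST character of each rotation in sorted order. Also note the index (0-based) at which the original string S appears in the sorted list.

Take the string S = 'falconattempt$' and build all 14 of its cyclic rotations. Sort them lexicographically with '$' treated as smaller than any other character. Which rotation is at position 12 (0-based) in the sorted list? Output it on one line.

Answer: tempt$falconat

Derivation:
All 14 rotations (rotation i = S[i:]+S[:i]):
  rot[0] = falconattempt$
  rot[1] = alconattempt$f
  rot[2] = lconattempt$fa
  rot[3] = conattempt$fal
  rot[4] = onattempt$falc
  rot[5] = nattempt$falco
  rot[6] = attempt$falcon
  rot[7] = ttempt$falcona
  rot[8] = tempt$falconat
  rot[9] = empt$falconatt
  rot[10] = mpt$falconatte
  rot[11] = pt$falconattem
  rot[12] = t$falconattemp
  rot[13] = $falconattempt
Sorted (with $ < everything):
  sorted[0] = $falconattempt
  sorted[1] = alconattempt$f
  sorted[2] = attempt$falcon
  sorted[3] = conattempt$fal
  sorted[4] = empt$falconatt
  sorted[5] = falconattempt$
  sorted[6] = lconattempt$fa
  sorted[7] = mpt$falconatte
  sorted[8] = nattempt$falco
  sorted[9] = onattempt$falc
  sorted[10] = pt$falconattem
  sorted[11] = t$falconattemp
  sorted[12] = tempt$falconat
  sorted[13] = ttempt$falcona
sorted[12] = tempt$falconat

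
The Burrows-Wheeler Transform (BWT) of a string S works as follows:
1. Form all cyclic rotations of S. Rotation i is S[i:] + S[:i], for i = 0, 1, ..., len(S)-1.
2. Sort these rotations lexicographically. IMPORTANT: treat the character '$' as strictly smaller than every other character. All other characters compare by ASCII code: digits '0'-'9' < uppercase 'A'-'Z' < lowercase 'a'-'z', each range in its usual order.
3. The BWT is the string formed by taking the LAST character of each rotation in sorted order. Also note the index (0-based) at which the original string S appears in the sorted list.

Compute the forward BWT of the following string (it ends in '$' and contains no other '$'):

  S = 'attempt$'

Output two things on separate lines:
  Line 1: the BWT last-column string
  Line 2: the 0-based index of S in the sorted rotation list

Answer: t$tempta
1

Derivation:
All 8 rotations (rotation i = S[i:]+S[:i]):
  rot[0] = attempt$
  rot[1] = ttempt$a
  rot[2] = tempt$at
  rot[3] = empt$att
  rot[4] = mpt$atte
  rot[5] = pt$attem
  rot[6] = t$attemp
  rot[7] = $attempt
Sorted (with $ < everything):
  sorted[0] = $attempt  (last char: 't')
  sorted[1] = attempt$  (last char: '$')
  sorted[2] = empt$att  (last char: 't')
  sorted[3] = mpt$atte  (last char: 'e')
  sorted[4] = pt$attem  (last char: 'm')
  sorted[5] = t$attemp  (last char: 'p')
  sorted[6] = tempt$at  (last char: 't')
  sorted[7] = ttempt$a  (last char: 'a')
Last column: t$tempta
Original string S is at sorted index 1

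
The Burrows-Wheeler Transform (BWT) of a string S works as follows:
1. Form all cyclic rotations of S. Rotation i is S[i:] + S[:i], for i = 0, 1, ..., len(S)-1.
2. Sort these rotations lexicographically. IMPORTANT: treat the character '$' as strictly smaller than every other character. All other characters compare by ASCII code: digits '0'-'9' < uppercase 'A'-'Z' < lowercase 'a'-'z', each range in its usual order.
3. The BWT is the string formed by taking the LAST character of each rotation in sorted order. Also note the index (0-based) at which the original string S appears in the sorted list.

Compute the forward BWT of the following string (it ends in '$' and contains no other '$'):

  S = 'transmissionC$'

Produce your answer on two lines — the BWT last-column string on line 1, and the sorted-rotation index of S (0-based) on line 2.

All 14 rotations (rotation i = S[i:]+S[:i]):
  rot[0] = transmissionC$
  rot[1] = ransmissionC$t
  rot[2] = ansmissionC$tr
  rot[3] = nsmissionC$tra
  rot[4] = smissionC$tran
  rot[5] = missionC$trans
  rot[6] = issionC$transm
  rot[7] = ssionC$transmi
  rot[8] = sionC$transmis
  rot[9] = ionC$transmiss
  rot[10] = onC$transmissi
  rot[11] = nC$transmissio
  rot[12] = C$transmission
  rot[13] = $transmissionC
Sorted (with $ < everything):
  sorted[0] = $transmissionC  (last char: 'C')
  sorted[1] = C$transmission  (last char: 'n')
  sorted[2] = ansmissionC$tr  (last char: 'r')
  sorted[3] = ionC$transmiss  (last char: 's')
  sorted[4] = issionC$transm  (last char: 'm')
  sorted[5] = missionC$trans  (last char: 's')
  sorted[6] = nC$transmissio  (last char: 'o')
  sorted[7] = nsmissionC$tra  (last char: 'a')
  sorted[8] = onC$transmissi  (last char: 'i')
  sorted[9] = ransmissionC$t  (last char: 't')
  sorted[10] = sionC$transmis  (last char: 's')
  sorted[11] = smissionC$tran  (last char: 'n')
  sorted[12] = ssionC$transmi  (last char: 'i')
  sorted[13] = transmissionC$  (last char: '$')
Last column: Cnrsmsoaitsni$
Original string S is at sorted index 13

Answer: Cnrsmsoaitsni$
13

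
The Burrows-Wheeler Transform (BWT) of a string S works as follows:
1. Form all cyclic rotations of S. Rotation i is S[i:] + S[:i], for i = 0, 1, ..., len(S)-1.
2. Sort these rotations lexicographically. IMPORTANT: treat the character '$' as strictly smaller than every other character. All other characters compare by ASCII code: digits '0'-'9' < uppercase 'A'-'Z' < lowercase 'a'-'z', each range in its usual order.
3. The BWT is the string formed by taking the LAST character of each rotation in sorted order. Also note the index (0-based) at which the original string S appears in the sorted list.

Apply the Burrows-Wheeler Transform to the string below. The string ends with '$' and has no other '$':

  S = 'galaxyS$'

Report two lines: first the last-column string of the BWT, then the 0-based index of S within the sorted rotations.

Answer: Sygl$aax
4

Derivation:
All 8 rotations (rotation i = S[i:]+S[:i]):
  rot[0] = galaxyS$
  rot[1] = alaxyS$g
  rot[2] = laxyS$ga
  rot[3] = axyS$gal
  rot[4] = xyS$gala
  rot[5] = yS$galax
  rot[6] = S$galaxy
  rot[7] = $galaxyS
Sorted (with $ < everything):
  sorted[0] = $galaxyS  (last char: 'S')
  sorted[1] = S$galaxy  (last char: 'y')
  sorted[2] = alaxyS$g  (last char: 'g')
  sorted[3] = axyS$gal  (last char: 'l')
  sorted[4] = galaxyS$  (last char: '$')
  sorted[5] = laxyS$ga  (last char: 'a')
  sorted[6] = xyS$gala  (last char: 'a')
  sorted[7] = yS$galax  (last char: 'x')
Last column: Sygl$aax
Original string S is at sorted index 4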